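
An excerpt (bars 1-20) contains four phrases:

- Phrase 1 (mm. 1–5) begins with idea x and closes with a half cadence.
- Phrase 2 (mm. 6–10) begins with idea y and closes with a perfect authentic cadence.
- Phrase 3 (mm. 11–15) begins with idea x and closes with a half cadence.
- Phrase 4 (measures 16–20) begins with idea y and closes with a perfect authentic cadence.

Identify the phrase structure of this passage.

The cadence pattern HC–PAC–HC–PAC is weak–strong twice, and phrases 3–4 restate phrases 1–2: a period heard twice, not a double period (which would end weakly at phrase 2).

repeated period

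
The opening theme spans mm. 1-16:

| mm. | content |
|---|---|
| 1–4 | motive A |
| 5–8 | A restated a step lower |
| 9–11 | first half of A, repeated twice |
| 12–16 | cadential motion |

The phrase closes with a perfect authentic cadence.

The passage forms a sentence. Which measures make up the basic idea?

The presentation of a sentence is the basic idea (mm. 1–4) plus its repetition (measures 5–8); the basic idea is therefore bars 1–4.

measures 1–4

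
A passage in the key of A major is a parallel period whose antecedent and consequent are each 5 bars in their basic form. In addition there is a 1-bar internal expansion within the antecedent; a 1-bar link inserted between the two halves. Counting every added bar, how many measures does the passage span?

12 measures

Basic parallel period: 5 + 5 = 10 bars.
10 (basic form) + 1 (internal expansion) + 1 (link) = 12.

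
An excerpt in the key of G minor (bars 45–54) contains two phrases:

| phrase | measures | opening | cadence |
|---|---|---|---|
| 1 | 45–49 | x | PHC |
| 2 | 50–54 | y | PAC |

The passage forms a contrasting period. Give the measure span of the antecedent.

The antecedent is the phrase ending with the weaker cadence (Phrygian half cadence, phrase 1) and the consequent the one ending more conclusively (perfect authentic cadence, phrase 2); the antecedent is bars 45–49.

measures 45–49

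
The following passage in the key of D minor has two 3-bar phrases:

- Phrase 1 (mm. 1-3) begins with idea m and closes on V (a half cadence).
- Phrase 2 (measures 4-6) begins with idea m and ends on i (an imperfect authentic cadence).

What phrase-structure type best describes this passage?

Phrase 1 ends with a half cadence (weaker) and phrase 2 with an imperfect authentic cadence (stronger): antecedent + consequent = a period.
The two phrases open with the same material (m / m), so the period is parallel.

parallel period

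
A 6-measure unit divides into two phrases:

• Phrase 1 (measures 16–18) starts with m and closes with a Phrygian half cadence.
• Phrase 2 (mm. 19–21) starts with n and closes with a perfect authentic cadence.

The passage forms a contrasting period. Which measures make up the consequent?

measures 19–21

The antecedent is the phrase ending with the weaker cadence (Phrygian half cadence, phrase 1) and the consequent the one ending more conclusively (perfect authentic cadence, phrase 2); the consequent is mm. 19-21.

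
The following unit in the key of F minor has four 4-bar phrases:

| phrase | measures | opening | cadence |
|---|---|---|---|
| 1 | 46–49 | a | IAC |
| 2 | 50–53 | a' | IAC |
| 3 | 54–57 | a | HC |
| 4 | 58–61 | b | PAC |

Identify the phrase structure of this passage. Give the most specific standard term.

parallel double period

Four phrases in two halves: the first half (mm. 46-53) ends with an imperfect authentic cadence, the second (bars 54–61) with a perfect authentic cadence — a large antecedent–consequent pair, i.e. a double period.
Phrase 3 begins with the same material as phrase 1, making it parallel.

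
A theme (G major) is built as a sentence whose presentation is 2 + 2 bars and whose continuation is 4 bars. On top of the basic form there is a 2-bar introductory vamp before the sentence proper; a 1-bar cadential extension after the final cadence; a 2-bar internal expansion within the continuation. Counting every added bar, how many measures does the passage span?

13 measures

Basic sentence: 2 + 2 + 4 = 8 bars.
8 (basic form) + 2 (introduction) + 1 (cadential extension) + 2 (internal expansion) = 13.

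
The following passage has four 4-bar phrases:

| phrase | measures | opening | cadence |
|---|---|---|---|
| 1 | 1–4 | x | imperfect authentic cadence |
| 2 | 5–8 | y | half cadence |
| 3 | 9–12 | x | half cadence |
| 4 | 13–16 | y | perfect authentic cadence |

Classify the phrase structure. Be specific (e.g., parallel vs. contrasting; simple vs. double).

Four phrases in two halves: the first half (mm. 1–8) ends with a half cadence, the second (mm. 9–16) with a perfect authentic cadence — a large antecedent–consequent pair, i.e. a double period.
Phrase 3 begins with the same material as phrase 1, making it parallel.

parallel double period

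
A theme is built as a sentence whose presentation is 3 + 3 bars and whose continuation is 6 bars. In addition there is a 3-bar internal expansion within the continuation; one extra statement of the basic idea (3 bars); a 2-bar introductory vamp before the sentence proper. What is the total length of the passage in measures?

Basic sentence: 3 + 3 + 6 = 12 bars.
12 (basic form) + 3 (internal expansion) + 3 (extra statement) + 2 (introduction) = 20.

20 measures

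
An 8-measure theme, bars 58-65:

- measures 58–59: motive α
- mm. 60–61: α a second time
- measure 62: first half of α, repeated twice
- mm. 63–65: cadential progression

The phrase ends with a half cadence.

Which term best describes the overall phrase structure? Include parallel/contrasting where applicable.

sentence

Basic idea (mm. 58–59) + its repetition (measures 60–61) form the presentation; fragmentation and cadence (bars 62–65) form the continuation — the 8-bar whole is a sentence.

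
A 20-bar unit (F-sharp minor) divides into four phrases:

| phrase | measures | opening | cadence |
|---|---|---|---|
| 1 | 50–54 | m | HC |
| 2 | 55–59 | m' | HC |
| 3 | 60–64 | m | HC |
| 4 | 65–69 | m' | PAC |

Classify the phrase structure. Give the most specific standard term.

Four phrases in two halves: the first half (mm. 50–59) ends with a half cadence, the second (bars 60-69) with a perfect authentic cadence — a large antecedent–consequent pair, i.e. a double period.
Phrase 3 begins with the same material as phrase 1, making it parallel.

parallel double period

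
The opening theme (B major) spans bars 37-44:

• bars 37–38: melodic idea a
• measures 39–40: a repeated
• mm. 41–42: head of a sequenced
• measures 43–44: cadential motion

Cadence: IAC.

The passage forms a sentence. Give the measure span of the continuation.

After the presentation (bars 37–40), the continuation covers the fragmentation through the cadence: mm. 41-44.

measures 41–44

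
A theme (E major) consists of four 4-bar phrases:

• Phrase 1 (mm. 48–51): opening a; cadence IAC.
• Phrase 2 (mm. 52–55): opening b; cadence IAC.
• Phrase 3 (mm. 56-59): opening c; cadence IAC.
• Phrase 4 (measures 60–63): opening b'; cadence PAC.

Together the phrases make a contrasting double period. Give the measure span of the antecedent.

In a double period the first pair of phrases (ending imperfect authentic cadence) is the large antecedent and the second pair (ending perfect authentic cadence) is the large consequent; the antecedent is measures 48–55.

measures 48–55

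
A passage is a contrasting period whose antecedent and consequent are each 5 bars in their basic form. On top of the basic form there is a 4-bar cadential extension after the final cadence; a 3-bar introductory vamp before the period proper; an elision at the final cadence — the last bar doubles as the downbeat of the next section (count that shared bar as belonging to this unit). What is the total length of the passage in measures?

Basic contrasting period: 5 + 5 = 10 bars.
10 (basic form) + 4 (cadential extension) + 3 (introduction) = 17.
The elision shares a bar with the next section but does not change this unit's count.

17 measures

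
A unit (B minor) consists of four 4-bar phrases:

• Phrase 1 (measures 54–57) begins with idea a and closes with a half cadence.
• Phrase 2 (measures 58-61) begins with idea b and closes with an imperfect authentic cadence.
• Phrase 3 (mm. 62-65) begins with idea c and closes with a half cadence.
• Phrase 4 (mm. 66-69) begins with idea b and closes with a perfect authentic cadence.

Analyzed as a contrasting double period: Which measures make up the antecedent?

In a double period the four phrases pair into a large antecedent (phrases 1–2, ending imperfect authentic cadence) and a large consequent (phrases 3–4, ending perfect authentic cadence). The antecedent spans bars 54–61.

measures 54–61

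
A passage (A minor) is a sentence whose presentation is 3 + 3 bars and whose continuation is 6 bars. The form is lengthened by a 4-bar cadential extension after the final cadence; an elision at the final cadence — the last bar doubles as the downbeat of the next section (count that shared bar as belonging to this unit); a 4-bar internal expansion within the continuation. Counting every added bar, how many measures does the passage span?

Basic sentence: 3 + 3 + 6 = 12 bars.
12 (basic form) + 4 (cadential extension) + 4 (internal expansion) = 20.
The elision shares a bar with the next section but does not change this unit's count.

20 measures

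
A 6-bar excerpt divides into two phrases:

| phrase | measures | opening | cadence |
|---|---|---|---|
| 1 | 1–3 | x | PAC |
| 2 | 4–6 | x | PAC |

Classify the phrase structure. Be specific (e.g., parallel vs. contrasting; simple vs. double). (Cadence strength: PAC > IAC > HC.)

Both phrases have the same opening (x) and the same cadence (perfect authentic cadence): the second is a restatement, not a consequent, so this is a repeated phrase rather than a period.

repeated phrase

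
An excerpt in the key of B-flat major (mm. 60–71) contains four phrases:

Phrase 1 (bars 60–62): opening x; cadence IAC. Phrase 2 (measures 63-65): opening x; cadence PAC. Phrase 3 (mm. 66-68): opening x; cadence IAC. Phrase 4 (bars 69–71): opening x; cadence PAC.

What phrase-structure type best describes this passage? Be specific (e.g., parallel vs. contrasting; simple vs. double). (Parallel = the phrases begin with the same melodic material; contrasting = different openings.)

The cadence pattern IAC–PAC–IAC–PAC is weak–strong twice, and phrases 3–4 restate phrases 1–2: a period heard twice, not a double period (which would end weakly at phrase 2).

repeated period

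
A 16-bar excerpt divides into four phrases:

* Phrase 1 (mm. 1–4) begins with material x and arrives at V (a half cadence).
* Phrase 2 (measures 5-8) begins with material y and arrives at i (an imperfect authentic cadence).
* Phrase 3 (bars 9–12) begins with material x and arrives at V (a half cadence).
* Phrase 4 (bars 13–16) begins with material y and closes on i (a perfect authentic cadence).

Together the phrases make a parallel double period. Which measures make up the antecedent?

In a double period the first pair of phrases (ending imperfect authentic cadence) is the large antecedent and the second pair (ending perfect authentic cadence) is the large consequent; the antecedent is measures 1–8.

measures 1–8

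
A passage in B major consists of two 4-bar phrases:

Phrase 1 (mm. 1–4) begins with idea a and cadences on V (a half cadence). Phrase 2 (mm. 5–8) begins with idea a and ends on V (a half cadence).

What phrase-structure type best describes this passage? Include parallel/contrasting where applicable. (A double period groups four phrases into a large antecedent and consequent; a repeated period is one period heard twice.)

Both phrases have the same opening (a) and the same cadence (half cadence): the second is a restatement, not a consequent, so this is a repeated phrase rather than a period.

repeated phrase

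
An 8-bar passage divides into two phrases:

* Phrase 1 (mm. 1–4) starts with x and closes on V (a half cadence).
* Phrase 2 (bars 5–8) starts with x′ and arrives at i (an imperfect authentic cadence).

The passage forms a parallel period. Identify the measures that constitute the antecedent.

measures 1–4

The antecedent is the phrase ending with the weaker cadence (half cadence, phrase 1) and the consequent the one ending more conclusively (imperfect authentic cadence, phrase 2); the antecedent is mm. 1–4.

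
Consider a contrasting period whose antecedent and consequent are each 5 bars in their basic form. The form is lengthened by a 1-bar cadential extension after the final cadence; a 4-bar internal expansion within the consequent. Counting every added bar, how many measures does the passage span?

Basic contrasting period: 5 + 5 = 10 bars.
10 (basic form) + 1 (cadential extension) + 4 (internal expansion) = 15.

15 measures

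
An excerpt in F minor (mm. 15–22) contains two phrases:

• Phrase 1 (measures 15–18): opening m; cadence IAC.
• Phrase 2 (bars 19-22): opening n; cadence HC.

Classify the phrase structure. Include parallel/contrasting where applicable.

phrase group

The second phrase closes with a half cadence, which is not stronger than the first phrase's imperfect authentic cadence; without a weak→strong cadential pair there is no antecedent–consequent relationship, so this is a phrase group rather than a period.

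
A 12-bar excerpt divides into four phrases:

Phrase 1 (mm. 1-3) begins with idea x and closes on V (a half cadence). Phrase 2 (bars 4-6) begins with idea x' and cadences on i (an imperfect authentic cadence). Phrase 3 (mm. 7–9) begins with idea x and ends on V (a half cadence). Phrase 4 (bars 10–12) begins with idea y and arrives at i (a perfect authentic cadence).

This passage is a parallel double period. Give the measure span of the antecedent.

In a double period the four phrases pair into a large antecedent (phrases 1–2, ending imperfect authentic cadence) and a large consequent (phrases 3–4, ending perfect authentic cadence). The antecedent spans measures 1–6.

measures 1–6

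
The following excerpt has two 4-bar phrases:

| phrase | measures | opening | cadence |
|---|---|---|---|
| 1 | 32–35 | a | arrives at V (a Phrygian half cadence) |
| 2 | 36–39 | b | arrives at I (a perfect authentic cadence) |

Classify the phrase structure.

Phrase 1 ends with a Phrygian half cadence (weaker) and phrase 2 with a perfect authentic cadence (stronger): antecedent + consequent = a period.
The two phrases open with different material (a / b), so the period is contrasting.

contrasting period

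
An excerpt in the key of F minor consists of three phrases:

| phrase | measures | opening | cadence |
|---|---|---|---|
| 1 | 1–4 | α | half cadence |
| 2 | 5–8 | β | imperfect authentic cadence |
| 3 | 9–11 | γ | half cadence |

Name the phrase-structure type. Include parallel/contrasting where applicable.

phrase group

The final phrase closes with a half cadence, which is not stronger than the preceding imperfect authentic cadence; the 3 phrases lack an overall antecedent–consequent design and so form a phrase group.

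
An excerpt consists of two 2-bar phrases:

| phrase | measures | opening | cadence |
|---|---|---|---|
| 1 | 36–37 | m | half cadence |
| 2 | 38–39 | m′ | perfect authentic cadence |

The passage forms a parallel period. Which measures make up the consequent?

The antecedent is the phrase ending with the weaker cadence (half cadence, phrase 1) and the consequent the one ending more conclusively (perfect authentic cadence, phrase 2); the consequent is mm. 38–39.

measures 38–39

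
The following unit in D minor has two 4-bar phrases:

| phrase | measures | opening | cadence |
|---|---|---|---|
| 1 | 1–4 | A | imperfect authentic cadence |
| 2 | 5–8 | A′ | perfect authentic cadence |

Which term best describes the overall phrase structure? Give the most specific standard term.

parallel period

Phrase 1 ends with an imperfect authentic cadence (weaker) and phrase 2 with a perfect authentic cadence (stronger): antecedent + consequent = a period.
The two phrases open with the same material (A / A′), so the period is parallel.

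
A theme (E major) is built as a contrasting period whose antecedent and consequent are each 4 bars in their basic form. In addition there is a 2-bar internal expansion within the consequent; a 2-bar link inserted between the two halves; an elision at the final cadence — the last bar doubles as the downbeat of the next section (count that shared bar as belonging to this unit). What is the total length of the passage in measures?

12 measures

Basic contrasting period: 4 + 4 = 8 bars.
8 (basic form) + 2 (internal expansion) + 2 (link) = 12.
The elision shares a bar with the next section but does not change this unit's count.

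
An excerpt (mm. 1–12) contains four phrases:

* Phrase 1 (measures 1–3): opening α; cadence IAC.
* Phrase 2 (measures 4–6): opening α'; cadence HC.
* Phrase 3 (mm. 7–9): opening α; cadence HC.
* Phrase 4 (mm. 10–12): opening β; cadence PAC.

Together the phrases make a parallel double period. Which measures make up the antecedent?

measures 1–6

In a double period the first pair of phrases (ending half cadence) is the large antecedent and the second pair (ending perfect authentic cadence) is the large consequent; the antecedent is measures 1–6.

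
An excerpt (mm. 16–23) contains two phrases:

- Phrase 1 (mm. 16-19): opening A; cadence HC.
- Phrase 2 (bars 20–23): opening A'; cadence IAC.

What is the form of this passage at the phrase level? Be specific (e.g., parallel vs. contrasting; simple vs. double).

parallel period

Phrase 1 ends with a half cadence (weaker) and phrase 2 with an imperfect authentic cadence (stronger): antecedent + consequent = a period.
The two phrases open with the same material (A / A'), so the period is parallel.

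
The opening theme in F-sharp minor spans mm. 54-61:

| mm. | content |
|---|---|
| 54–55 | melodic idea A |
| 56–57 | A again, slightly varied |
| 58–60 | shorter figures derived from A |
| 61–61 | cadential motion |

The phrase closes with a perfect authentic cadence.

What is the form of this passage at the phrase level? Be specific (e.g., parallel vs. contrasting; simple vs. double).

sentence

Basic idea (bars 54–55) + its repetition (mm. 56–57) form the presentation; fragmentation and cadence (mm. 58-61) form the continuation — the 8-bar whole is a sentence.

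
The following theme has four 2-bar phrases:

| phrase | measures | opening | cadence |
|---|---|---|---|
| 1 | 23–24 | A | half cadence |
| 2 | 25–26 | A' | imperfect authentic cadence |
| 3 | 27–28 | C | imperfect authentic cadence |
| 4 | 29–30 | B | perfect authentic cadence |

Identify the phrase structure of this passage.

Four phrases in two halves: the first half (mm. 23–26) ends with an imperfect authentic cadence, the second (measures 27–30) with a perfect authentic cadence — a large antecedent–consequent pair, i.e. a double period.
Phrase 3 begins with different material from phrase 1, making it contrasting.

contrasting double period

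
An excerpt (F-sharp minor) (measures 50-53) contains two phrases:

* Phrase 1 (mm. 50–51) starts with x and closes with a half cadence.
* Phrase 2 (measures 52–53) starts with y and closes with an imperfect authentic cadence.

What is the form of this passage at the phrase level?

contrasting period

Phrase 1 ends with a half cadence (weaker) and phrase 2 with an imperfect authentic cadence (stronger): antecedent + consequent = a period.
The two phrases open with different material (x / y), so the period is contrasting.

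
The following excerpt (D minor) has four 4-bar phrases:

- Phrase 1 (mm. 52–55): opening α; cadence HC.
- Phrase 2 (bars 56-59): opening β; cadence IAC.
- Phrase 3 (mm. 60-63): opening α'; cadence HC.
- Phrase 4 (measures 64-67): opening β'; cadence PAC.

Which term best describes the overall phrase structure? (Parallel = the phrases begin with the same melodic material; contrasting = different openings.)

parallel double period

Four phrases in two halves: the first half (mm. 52–59) ends with an imperfect authentic cadence, the second (measures 60–67) with a perfect authentic cadence — a large antecedent–consequent pair, i.e. a double period.
Phrase 3 begins with the same material as phrase 1, making it parallel.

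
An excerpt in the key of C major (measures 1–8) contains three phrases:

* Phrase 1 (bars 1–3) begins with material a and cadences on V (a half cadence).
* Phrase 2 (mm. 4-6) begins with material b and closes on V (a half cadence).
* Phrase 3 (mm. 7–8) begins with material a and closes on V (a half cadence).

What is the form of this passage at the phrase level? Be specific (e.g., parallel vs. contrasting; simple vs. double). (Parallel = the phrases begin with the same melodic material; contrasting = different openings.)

phrase group

The final phrase closes with a half cadence, which is not stronger than the preceding half cadence; the 3 phrases lack an overall antecedent–consequent design and so form a phrase group.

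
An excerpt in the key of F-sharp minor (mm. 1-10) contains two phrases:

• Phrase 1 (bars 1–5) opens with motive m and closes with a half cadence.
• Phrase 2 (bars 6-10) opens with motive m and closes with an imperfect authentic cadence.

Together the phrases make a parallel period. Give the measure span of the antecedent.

measures 1–5

The phrase ending with the weaker cadence (half cadence) is the antecedent; the one ending more conclusively (imperfect authentic cadence) is the consequent. The antecedent is measures 1–5.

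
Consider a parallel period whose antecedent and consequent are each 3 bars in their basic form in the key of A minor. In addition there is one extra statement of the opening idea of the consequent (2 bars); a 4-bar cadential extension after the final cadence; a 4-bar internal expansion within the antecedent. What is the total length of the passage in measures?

16 measures

Basic parallel period: 3 + 3 = 6 bars.
6 (basic form) + 2 (extra statement) + 4 (cadential extension) + 4 (internal expansion) = 16.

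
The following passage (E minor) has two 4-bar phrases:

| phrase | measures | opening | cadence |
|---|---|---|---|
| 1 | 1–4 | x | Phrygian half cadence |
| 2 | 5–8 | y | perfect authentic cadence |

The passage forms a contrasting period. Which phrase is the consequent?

The phrase ending with the weaker cadence (Phrygian half cadence) is the antecedent; the one ending more conclusively (perfect authentic cadence) is the consequent. The consequent is phrase 2.

phrase 2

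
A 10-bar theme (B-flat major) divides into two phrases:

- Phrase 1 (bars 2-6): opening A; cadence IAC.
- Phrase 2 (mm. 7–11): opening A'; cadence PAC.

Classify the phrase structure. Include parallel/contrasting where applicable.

parallel period

Phrase 1 ends with an imperfect authentic cadence (weaker) and phrase 2 with a perfect authentic cadence (stronger): antecedent + consequent = a period.
The two phrases open with the same material (A / A'), so the period is parallel.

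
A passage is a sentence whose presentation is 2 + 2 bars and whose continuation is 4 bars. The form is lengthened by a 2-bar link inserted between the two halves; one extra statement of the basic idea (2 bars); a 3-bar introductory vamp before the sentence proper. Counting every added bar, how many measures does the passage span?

Basic sentence: 2 + 2 + 4 = 8 bars.
8 (basic form) + 2 (link) + 2 (extra statement) + 3 (introduction) = 15.

15 measures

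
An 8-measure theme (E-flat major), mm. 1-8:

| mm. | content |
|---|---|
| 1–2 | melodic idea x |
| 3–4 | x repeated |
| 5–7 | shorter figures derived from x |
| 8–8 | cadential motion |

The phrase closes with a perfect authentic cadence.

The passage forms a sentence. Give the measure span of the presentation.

measures 1–4

The presentation of a sentence is the basic idea (measures 1–2) plus its repetition (measures 3–4); the presentation is therefore mm. 1–4.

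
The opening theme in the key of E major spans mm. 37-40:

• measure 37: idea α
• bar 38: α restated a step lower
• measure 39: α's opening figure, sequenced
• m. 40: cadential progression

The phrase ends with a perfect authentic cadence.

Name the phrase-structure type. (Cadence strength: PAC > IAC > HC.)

Basic idea (bar 37) + its repetition (m. 38) form the presentation; fragmentation and cadence (mm. 39–40) form the continuation — the 4-bar whole is a sentence.

sentence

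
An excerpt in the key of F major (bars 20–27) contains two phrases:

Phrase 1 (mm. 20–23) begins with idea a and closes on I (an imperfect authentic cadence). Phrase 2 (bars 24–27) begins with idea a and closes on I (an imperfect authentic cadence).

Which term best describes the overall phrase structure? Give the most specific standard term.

Both phrases have the same opening (a) and the same cadence (imperfect authentic cadence): the second is a restatement, not a consequent, so this is a repeated phrase rather than a period.

repeated phrase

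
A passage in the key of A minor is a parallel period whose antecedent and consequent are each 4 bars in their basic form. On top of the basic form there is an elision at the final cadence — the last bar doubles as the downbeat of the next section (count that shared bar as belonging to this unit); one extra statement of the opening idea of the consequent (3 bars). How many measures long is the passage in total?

11 measures

Basic parallel period: 4 + 4 = 8 bars.
8 (basic form) + 3 (extra statement) = 11.
The elision shares a bar with the next section but does not change this unit's count.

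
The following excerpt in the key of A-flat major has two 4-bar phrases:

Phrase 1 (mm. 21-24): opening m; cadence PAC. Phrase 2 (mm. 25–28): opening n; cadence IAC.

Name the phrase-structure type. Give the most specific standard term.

The second phrase closes with an imperfect authentic cadence, which is not stronger than the first phrase's perfect authentic cadence; without a weak→strong cadential pair there is no antecedent–consequent relationship, so this is a phrase group rather than a period.

phrase group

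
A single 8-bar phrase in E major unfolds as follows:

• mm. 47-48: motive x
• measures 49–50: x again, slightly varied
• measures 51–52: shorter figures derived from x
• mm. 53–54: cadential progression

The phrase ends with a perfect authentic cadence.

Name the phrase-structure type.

Basic idea (measures 47-48) + its repetition (mm. 49-50) form the presentation; fragmentation and cadence (mm. 51–54) form the continuation — the 8-bar whole is a sentence.

sentence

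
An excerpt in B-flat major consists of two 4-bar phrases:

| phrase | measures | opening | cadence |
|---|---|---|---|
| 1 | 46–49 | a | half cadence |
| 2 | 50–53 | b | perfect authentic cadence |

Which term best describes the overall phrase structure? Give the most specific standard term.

Phrase 1 ends with a half cadence (weaker) and phrase 2 with a perfect authentic cadence (stronger): antecedent + consequent = a period.
The two phrases open with different material (a / b), so the period is contrasting.

contrasting period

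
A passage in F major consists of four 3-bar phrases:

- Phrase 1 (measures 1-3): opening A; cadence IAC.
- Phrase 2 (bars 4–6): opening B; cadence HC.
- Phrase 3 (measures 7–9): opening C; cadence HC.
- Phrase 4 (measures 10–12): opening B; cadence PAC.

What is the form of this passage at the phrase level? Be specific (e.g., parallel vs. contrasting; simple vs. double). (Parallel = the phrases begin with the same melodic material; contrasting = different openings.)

contrasting double period

Four phrases in two halves: the first half (mm. 1-6) ends with a half cadence, the second (bars 7-12) with a perfect authentic cadence — a large antecedent–consequent pair, i.e. a double period.
Phrase 3 begins with different material from phrase 1, making it contrasting.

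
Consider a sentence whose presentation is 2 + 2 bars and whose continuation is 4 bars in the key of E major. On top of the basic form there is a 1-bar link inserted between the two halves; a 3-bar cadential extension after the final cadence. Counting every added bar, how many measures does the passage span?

12 measures

Basic sentence: 2 + 2 + 4 = 8 bars.
8 (basic form) + 1 (link) + 3 (cadential extension) = 12.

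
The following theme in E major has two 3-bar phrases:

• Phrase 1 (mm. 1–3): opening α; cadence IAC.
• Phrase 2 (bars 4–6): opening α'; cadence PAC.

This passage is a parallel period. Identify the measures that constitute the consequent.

The antecedent is the phrase ending with the weaker cadence (imperfect authentic cadence, phrase 1) and the consequent the one ending more conclusively (perfect authentic cadence, phrase 2); the consequent is mm. 4-6.

measures 4–6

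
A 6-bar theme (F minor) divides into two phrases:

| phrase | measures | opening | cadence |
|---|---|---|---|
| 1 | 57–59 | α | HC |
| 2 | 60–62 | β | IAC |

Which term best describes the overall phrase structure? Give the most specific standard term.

Phrase 1 ends with a half cadence (weaker) and phrase 2 with an imperfect authentic cadence (stronger): antecedent + consequent = a period.
The two phrases open with different material (α / β), so the period is contrasting.

contrasting period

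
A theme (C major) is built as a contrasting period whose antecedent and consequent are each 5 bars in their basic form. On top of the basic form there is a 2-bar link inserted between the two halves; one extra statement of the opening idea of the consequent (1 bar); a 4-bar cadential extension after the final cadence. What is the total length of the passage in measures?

Basic contrasting period: 5 + 5 = 10 bars.
10 (basic form) + 2 (link) + 1 (extra statement) + 4 (cadential extension) = 17.

17 measures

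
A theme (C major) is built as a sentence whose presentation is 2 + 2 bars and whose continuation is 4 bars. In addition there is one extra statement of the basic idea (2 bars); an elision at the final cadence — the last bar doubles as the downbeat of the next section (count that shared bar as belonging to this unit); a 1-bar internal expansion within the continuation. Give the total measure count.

Basic sentence: 2 + 2 + 4 = 8 bars.
8 (basic form) + 2 (extra statement) + 1 (internal expansion) = 11.
The elision shares a bar with the next section but does not change this unit's count.

11 measures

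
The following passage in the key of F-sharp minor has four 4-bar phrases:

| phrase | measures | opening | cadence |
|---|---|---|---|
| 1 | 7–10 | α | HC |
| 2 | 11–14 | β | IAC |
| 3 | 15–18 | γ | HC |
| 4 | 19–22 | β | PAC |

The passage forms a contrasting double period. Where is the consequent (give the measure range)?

In a double period the four phrases pair into a large antecedent (phrases 1–2, ending imperfect authentic cadence) and a large consequent (phrases 3–4, ending perfect authentic cadence). The consequent spans mm. 15-22.

measures 15–22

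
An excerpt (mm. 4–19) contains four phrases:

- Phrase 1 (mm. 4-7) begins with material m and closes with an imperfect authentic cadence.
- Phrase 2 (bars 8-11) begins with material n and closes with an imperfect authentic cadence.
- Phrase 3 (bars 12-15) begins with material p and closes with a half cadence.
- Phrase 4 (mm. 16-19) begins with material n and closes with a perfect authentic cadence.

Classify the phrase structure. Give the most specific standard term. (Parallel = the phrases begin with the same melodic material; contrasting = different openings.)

Four phrases in two halves: the first half (measures 4-11) ends with an imperfect authentic cadence, the second (mm. 12–19) with a perfect authentic cadence — a large antecedent–consequent pair, i.e. a double period.
Phrase 3 begins with different material from phrase 1, making it contrasting.

contrasting double period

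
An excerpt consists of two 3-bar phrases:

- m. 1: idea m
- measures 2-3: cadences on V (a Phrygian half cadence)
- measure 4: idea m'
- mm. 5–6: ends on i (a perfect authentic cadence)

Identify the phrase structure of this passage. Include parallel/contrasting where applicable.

parallel period

Phrase 1 ends with a Phrygian half cadence (weaker) and phrase 2 with a perfect authentic cadence (stronger): antecedent + consequent = a period.
The two phrases open with the same material (m / m'), so the period is parallel.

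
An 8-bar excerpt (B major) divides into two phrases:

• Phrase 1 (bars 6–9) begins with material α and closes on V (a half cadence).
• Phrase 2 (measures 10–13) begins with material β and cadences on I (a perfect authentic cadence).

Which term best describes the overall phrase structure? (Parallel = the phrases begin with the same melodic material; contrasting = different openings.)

Phrase 1 ends with a half cadence (weaker) and phrase 2 with a perfect authentic cadence (stronger): antecedent + consequent = a period.
The two phrases open with different material (α / β), so the period is contrasting.

contrasting period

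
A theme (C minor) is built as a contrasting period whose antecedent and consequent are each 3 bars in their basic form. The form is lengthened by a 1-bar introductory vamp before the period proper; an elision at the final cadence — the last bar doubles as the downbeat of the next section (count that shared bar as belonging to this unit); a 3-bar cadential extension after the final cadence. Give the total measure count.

10 measures

Basic contrasting period: 3 + 3 = 6 bars.
6 (basic form) + 1 (introduction) + 3 (cadential extension) = 10.
The elision shares a bar with the next section but does not change this unit's count.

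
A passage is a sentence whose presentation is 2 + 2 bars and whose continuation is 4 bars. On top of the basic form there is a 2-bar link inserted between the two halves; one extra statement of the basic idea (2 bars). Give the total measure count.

Basic sentence: 2 + 2 + 4 = 8 bars.
8 (basic form) + 2 (link) + 2 (extra statement) = 12.

12 measures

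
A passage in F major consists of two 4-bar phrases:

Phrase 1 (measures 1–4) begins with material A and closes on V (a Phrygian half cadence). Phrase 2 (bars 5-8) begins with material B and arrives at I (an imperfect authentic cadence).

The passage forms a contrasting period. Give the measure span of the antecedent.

The antecedent is the phrase ending with the weaker cadence (Phrygian half cadence, phrase 1) and the consequent the one ending more conclusively (imperfect authentic cadence, phrase 2); the antecedent is bars 1–4.

measures 1–4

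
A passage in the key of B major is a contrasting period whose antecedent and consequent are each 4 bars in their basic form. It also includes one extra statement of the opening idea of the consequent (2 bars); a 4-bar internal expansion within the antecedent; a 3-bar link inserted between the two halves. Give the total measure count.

17 measures

Basic contrasting period: 4 + 4 = 8 bars.
8 (basic form) + 2 (extra statement) + 4 (internal expansion) + 3 (link) = 17.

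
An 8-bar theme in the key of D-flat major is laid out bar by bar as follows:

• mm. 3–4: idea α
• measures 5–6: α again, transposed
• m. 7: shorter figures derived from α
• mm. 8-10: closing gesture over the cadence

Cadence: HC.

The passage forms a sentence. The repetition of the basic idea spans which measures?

measures 5–6

The presentation of a sentence is the basic idea (mm. 3–4) plus its repetition (mm. 5–6); the repetition of the basic idea is therefore mm. 5-6.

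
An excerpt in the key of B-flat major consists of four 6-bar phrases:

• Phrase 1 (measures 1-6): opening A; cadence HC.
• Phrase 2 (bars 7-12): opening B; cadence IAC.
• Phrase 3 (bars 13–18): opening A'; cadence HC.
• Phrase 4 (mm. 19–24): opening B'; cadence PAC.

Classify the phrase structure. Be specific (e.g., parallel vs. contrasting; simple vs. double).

parallel double period

Four phrases in two halves: the first half (measures 1–12) ends with an imperfect authentic cadence, the second (mm. 13-24) with a perfect authentic cadence — a large antecedent–consequent pair, i.e. a double period.
Phrase 3 begins with the same material as phrase 1, making it parallel.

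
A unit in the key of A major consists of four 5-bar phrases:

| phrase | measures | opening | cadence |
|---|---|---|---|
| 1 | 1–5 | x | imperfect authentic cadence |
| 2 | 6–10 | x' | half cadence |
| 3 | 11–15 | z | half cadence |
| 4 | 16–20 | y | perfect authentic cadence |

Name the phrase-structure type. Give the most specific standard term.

contrasting double period

Four phrases in two halves: the first half (bars 1–10) ends with a half cadence, the second (mm. 11–20) with a perfect authentic cadence — a large antecedent–consequent pair, i.e. a double period.
Phrase 3 begins with different material from phrase 1, making it contrasting.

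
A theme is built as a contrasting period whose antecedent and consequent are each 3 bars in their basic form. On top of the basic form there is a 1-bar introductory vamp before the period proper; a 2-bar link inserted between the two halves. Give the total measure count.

Basic contrasting period: 3 + 3 = 6 bars.
6 (basic form) + 1 (introduction) + 2 (link) = 9.

9 measures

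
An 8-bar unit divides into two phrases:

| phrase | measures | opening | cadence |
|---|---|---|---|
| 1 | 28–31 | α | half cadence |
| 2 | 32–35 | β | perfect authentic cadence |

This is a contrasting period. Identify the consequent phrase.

phrase 2

The phrase ending with the weaker cadence (half cadence) is the antecedent; the one ending more conclusively (perfect authentic cadence) is the consequent. The consequent is phrase 2.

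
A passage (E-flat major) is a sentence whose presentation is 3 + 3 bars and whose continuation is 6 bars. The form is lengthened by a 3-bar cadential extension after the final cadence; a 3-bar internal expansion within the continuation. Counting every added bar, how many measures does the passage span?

18 measures

Basic sentence: 3 + 3 + 6 = 12 bars.
12 (basic form) + 3 (cadential extension) + 3 (internal expansion) = 18.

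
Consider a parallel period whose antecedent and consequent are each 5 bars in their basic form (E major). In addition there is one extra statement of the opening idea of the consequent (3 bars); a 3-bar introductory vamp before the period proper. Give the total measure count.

Basic parallel period: 5 + 5 = 10 bars.
10 (basic form) + 3 (extra statement) + 3 (introduction) = 16.

16 measures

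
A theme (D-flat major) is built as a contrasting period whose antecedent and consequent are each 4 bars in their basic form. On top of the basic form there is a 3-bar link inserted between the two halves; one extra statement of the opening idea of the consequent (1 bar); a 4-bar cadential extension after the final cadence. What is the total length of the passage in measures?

16 measures

Basic contrasting period: 4 + 4 = 8 bars.
8 (basic form) + 3 (link) + 1 (extra statement) + 4 (cadential extension) = 16.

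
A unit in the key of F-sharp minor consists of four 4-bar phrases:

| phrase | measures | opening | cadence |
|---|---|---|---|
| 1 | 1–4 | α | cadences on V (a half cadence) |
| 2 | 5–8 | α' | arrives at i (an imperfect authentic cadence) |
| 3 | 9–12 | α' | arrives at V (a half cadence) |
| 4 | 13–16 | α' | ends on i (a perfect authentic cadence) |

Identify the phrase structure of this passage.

parallel double period

Four phrases in two halves: the first half (bars 1–8) ends with an imperfect authentic cadence, the second (mm. 9–16) with a perfect authentic cadence — a large antecedent–consequent pair, i.e. a double period.
Phrase 3 begins with the same material as phrase 1, making it parallel.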